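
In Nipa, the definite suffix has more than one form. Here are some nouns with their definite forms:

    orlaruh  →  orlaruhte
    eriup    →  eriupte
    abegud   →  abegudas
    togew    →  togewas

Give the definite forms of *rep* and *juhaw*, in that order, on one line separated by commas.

The suffix is conditioned by the final consonant: -te when the stem ends in a voiceless consonant (*orlaruh*, *eriup*); -as when the stem ends in a voiced consonant (*abegud*, *togew*).
The final consonant of *rep* is /p/, which is voiceless, so the suffix is -te, giving *repte*.
*juhaw* — final consonant /w/ (voiced) → -as → *juhawas*.

repte, juhawas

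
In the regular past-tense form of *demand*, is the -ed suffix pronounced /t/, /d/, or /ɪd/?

/ɪd/

The stem *demand* ends in /t/ or /d/.
The -ed suffix is realized as /ɪd/ after /t, d/; as /t/ after other voiceless consonants; and as /d/ after other voiced sounds.
So -ed on *demand* is pronounced /ɪd/.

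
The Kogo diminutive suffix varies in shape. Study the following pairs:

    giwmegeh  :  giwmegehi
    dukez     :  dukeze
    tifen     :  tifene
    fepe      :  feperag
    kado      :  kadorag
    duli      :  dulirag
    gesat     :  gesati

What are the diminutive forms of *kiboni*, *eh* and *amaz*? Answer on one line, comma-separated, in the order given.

kibonirag, ehi, amaze

The alternation tracks the final sound of the stem — -i when the stem ends in a voiceless consonant (*giwmegeh*, *gesat*); -e when the stem ends in a voiced consonant (*dukez*, *tifen*); -rag when the stem ends in a vowel (*fepe*, *kado*, *duli*).
The final sound of *kiboni* is /i/, which is a vowel, so the suffix is -rag, giving *kibonirag*.
Since the final sound of *eh* is /h/ (a voiceless consonant), it takes -i, giving *ehi*.
*amaz*: final sound = /z/, a voiced consonant → -e → *amaze*.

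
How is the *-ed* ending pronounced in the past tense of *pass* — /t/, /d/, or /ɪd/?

The stem *pass* ends in a voiceless consonant other than /t/.
The -ed suffix is realized as /ɪd/ after /t, d/; as /t/ after other voiceless consonants; and as /d/ after other voiced sounds.
So -ed on *pass* is pronounced /t/.

/t/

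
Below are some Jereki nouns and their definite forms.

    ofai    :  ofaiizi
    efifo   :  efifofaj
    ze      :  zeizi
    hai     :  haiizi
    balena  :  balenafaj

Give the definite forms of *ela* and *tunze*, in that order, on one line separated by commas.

The suffix is conditioned by the last vowel: -izi when the last vowel of the stem is a front vowel (*ofai*, *ze*, *hai*); -faj when the last vowel of the stem is a back vowel (*efifo*, *balena*).
*ela* — last vowel /a/ (a back vowel) → -faj → *elafaj*.
The last vowel of *tunze* is /e/, which is a front vowel, so the suffix is -izi, giving *tunzeizi*.

elafaj, tunzeizi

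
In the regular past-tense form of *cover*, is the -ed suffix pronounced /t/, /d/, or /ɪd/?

The stem *cover* ends in a voiced sound other than /d/.
The -ed suffix is realized as /ɪd/ after /t, d/; as /t/ after other voiceless consonants; and as /d/ after other voiced sounds.
So -ed on *cover* is pronounced /d/.

/d/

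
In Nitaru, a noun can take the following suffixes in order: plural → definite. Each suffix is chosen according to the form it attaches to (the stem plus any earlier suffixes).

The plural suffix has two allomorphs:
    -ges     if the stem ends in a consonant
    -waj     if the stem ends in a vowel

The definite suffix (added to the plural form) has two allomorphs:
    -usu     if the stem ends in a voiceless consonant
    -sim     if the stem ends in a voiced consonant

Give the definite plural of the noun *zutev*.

zutevgesusu

Since the final sound of *zutev* is /v/ (a consonant), it takes -ges, giving *zutevges*.
The plural form *zutevges*: final consonant = /s/, voiceless → -usu → *zutevgesusu*.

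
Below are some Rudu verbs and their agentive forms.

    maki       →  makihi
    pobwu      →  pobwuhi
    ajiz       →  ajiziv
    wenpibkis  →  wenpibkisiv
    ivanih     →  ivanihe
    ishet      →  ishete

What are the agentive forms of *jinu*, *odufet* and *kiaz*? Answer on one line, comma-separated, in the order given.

The pattern is sibilance of the final sound: -iv when the stem ends in a sibilant (*ajiz*, *wenpibkis*); -e when the stem ends in a non-sibilant consonant (*ivanih*, *ishet*); -hi when the stem ends in a vowel (*maki*, *pobwu*).
Since the final sound of *jinu* is /u/ (a vowel), it takes -hi, giving *jinuhi*.
*odufet* — final sound /t/ (a non-sibilant consonant) → -e → *odufete*.
The final sound of *kiaz* is /z/, which is a sibilant, so the suffix is -iv, giving *kiaziv*.

jinuhi, odufete, kiaziv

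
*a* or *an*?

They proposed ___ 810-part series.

an

The indefinite article is chosen by the initial *sound* of the following word, not its spelling.
The number *810* is spoken "eight hundred …", beginning with /eɪt/ — a vowel sound.
So the article is *an*: They proposed an 810-part series.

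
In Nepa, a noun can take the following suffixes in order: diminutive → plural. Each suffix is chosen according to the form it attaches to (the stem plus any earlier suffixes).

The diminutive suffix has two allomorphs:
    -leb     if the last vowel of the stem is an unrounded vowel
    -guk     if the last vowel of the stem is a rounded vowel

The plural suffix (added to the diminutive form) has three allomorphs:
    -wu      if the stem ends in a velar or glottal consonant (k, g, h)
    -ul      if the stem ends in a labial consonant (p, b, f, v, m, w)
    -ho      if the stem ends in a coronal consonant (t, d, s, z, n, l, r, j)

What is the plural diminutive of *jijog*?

Since the last vowel of *jijog* is /o/ (a rounded vowel), it takes -guk, giving *jijogguk*.
The diminutive form *jijogguk*: final consonant = /k/, velar/glottal → -wu → *jijoggukwu*.

jijoggukwu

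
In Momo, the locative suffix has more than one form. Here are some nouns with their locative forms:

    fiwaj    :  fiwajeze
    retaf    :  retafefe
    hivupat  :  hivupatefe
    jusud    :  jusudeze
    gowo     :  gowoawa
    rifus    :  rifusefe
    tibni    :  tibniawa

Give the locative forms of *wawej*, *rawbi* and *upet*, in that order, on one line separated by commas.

wawejeze, rawbiawa, upetefe

The alternation tracks the final sound of the stem — -efe when the stem ends in a voiceless consonant (*retaf*, *hivupat*, *rifus*); -eze when the stem ends in a voiced consonant (*fiwaj*, *jusud*); -awa when the stem ends in a vowel (*gowo*, *tibni*).
*wawej*: final sound = /j/, a voiced consonant → -eze → *wawejeze*.
The final sound of *rawbi* is /i/, which is a vowel, so the suffix is -awa, giving *rawbiawa*.
The final sound of *upet* is /t/, which is a voiceless consonant, so the suffix is -efe, giving *upetefe*.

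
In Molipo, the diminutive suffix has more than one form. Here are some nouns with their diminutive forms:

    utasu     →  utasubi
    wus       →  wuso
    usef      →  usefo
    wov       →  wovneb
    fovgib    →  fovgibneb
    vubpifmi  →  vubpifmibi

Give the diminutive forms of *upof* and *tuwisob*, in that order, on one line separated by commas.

upofo, tuwisobneb

The alternation tracks the final sound of the stem — -o when the stem ends in a voiceless consonant (*wus*, *usef*); -neb when the stem ends in a voiced consonant (*wov*, *fovgib*); -bi when the stem ends in a vowel (*utasu*, *vubpifmi*).
Since the final sound of *upof* is /f/ (a voiceless consonant), it takes -o, giving *upofo*.
*tuwisob* — final sound /b/ (a voiced consonant) → -neb → *tuwisobneb*.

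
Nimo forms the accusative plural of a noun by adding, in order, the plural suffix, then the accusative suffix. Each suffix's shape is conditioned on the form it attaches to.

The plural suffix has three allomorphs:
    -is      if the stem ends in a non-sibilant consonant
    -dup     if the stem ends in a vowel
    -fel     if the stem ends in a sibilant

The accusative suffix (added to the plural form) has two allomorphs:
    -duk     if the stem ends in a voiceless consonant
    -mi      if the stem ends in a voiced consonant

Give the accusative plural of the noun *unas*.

unasfelmi

Since the final sound of *unas* is /s/ (a sibilant), it takes -fel, giving *unasfel*.
The final consonant of the plural form *unasfel* is /l/, which is voiced, so the accusative suffix is -mi, giving *unasfelmi*.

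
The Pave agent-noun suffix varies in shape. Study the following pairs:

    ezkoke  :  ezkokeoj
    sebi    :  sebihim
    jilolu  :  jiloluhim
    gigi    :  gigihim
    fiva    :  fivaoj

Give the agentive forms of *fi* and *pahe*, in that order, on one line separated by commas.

fihim, paheoj

The suffix is conditioned by the last vowel: -him when the last vowel of the stem is a high vowel (*sebi*, *jilolu*, *gigi*); -oj when the last vowel of the stem is a non-high vowel (*ezkoke*, *fiva*).
*fi*: last vowel = /i/, a high vowel → -him → *fihim*.
The last vowel of *pahe* is /e/, which is a non-high vowel, so the suffix is -oj, giving *paheoj*.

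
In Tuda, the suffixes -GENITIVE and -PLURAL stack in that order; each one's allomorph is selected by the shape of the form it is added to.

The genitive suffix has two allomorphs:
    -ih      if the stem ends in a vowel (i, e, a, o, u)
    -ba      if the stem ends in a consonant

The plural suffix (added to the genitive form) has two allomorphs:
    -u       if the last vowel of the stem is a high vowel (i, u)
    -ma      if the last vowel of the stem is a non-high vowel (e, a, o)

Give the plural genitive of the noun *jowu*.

jowuihu

*jowu* — final sound /u/ (a vowel) → -ih → *jowuih*.
The genitive form *jowuih*: last vowel = /i/, a high vowel → -u → *jowuihu*.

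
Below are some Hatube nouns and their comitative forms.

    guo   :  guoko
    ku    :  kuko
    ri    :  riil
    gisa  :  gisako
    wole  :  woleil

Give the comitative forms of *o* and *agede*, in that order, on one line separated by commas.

oko, agedeil

The pattern is front/back vowel harmony: -il when the last vowel of the stem is a front vowel (*ri*, *wole*); -ko when the last vowel of the stem is a back vowel (*guo*, *ku*, *gisa*).
The last vowel of *o* is /o/, which is a back vowel, so the suffix is -ko, giving *oko*.
Since the last vowel of *agede* is /e/ (a front vowel), it takes -il, giving *agedeil*.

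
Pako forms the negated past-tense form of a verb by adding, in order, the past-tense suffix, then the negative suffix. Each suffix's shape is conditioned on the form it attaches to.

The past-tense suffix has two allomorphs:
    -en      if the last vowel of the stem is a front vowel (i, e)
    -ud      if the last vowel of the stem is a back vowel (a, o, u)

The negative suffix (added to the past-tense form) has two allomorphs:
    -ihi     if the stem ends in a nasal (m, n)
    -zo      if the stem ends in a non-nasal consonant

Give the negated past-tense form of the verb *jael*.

The last vowel of *jael* is /e/, which is a front vowel, so the past-tense suffix is -en, giving *jaelen*.
The final consonant of the past-tense form *jaelen* is /n/, which is a nasal, so the negative suffix is -ihi, giving *jaelenihi*.

jaelenihi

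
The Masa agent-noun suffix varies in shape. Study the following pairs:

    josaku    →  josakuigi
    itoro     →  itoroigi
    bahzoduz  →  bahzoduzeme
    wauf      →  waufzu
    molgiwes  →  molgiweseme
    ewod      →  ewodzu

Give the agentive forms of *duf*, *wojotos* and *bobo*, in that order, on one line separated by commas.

The suffix is conditioned by the final sound: -eme when the stem ends in a sibilant (*bahzoduz*, *molgiwes*); -zu when the stem ends in a non-sibilant consonant (*wauf*, *ewod*); -igi when the stem ends in a vowel (*josaku*, *itoro*).
Since the final sound of *duf* is /f/ (a non-sibilant consonant), it takes -zu, giving *dufzu*.
The final sound of *wojotos* is /s/, which is a sibilant, so the suffix is -eme, giving *wojotoseme*.
Since the final sound of *bobo* is /o/ (a vowel), it takes -igi, giving *boboigi*.

dufzu, wojotoseme, boboigi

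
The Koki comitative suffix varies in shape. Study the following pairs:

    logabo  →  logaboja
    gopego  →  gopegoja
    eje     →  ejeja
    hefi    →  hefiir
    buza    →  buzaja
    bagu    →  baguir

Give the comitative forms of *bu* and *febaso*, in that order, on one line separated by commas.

buir, febasoja

The suffix is conditioned by the last vowel: -ir when the last vowel of the stem is a high vowel (*hefi*, *bagu*); -ja when the last vowel of the stem is a non-high vowel (*logabo*, *gopego*, *eje*, *buza*).
*bu* — last vowel /u/ (a high vowel) → -ir → *buir*.
*febaso* — last vowel /o/ (a non-high vowel) → -ja → *febasoja*.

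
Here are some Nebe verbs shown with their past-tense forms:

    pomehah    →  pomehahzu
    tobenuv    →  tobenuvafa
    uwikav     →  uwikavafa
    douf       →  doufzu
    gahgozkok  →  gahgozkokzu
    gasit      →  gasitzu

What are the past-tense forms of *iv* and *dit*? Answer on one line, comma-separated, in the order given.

ivafa, ditzu

The suffix is conditioned by the final consonant: -zu when the stem ends in a voiceless consonant (*pomehah*, *douf*, *gahgozkok*, *gasit*); -afa when the stem ends in a voiced consonant (*tobenuv*, *uwikav*).
The final consonant of *iv* is /v/, which is voiced, so the suffix is -afa, giving *ivafa*.
Since the final consonant of *dit* is /t/ (voiceless), it takes -zu, giving *ditzu*.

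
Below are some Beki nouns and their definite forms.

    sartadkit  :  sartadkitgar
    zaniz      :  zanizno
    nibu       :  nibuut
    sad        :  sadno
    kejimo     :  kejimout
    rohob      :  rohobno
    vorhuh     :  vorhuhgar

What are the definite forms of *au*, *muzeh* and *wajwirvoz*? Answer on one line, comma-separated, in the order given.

auut, muzehgar, wajwirvozno

The suffix is conditioned by the final sound: -gar when the stem ends in a voiceless consonant (*sartadkit*, *vorhuh*); -no when the stem ends in a voiced consonant (*zaniz*, *sad*, *rohob*); -ut when the stem ends in a vowel (*nibu*, *kejimo*).
*au*: final sound = /u/, a vowel → -ut → *auut*.
Since the final sound of *muzeh* is /h/ (a voiceless consonant), it takes -gar, giving *muzehgar*.
*wajwirvoz*: final sound = /z/, a voiced consonant → -no → *wajwirvozno*.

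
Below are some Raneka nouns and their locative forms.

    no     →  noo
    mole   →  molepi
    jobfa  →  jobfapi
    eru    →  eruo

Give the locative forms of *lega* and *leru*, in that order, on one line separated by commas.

legapi, leruo

The alternation tracks the last vowel of the stem — -o when the last vowel of the stem is a rounded vowel (*no*, *eru*); -pi when the last vowel of the stem is an unrounded vowel (*mole*, *jobfa*).
Since the last vowel of *lega* is /a/ (an unrounded vowel), it takes -pi, giving *legapi*.
Since the last vowel of *leru* is /u/ (a rounded vowel), it takes -o, giving *leruo*.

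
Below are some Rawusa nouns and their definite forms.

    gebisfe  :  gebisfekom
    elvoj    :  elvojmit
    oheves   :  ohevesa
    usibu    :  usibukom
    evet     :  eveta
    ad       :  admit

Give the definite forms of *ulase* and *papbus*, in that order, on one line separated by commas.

ulasekom, papbusa

The alternation tracks the final sound of the stem — -a when the stem ends in a voiceless consonant (*oheves*, *evet*); -mit when the stem ends in a voiced consonant (*elvoj*, *ad*); -kom when the stem ends in a vowel (*gebisfe*, *usibu*).
Since the final sound of *ulase* is /e/ (a vowel), it takes -kom, giving *ulasekom*.
The final sound of *papbus* is /s/, which is a voiceless consonant, so the suffix is -a, giving *papbusa*.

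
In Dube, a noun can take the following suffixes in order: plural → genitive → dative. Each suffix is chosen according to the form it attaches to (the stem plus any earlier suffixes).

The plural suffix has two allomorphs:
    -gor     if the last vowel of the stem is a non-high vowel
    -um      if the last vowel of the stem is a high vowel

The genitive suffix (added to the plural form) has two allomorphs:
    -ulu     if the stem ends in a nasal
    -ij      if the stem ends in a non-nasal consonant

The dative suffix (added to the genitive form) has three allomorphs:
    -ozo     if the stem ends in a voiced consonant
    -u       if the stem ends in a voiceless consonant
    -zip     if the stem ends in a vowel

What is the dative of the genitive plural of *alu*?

*alu* — last vowel /u/ (a high vowel) → -um → *aluum*.
The plural form *aluum*: final consonant = /m/, a nasal → -ulu → *aluumulu*.
The final sound of the genitive form *aluumulu* is /u/, which is a vowel, so the dative suffix is -zip, giving *aluumuluzip*.

aluumuluzip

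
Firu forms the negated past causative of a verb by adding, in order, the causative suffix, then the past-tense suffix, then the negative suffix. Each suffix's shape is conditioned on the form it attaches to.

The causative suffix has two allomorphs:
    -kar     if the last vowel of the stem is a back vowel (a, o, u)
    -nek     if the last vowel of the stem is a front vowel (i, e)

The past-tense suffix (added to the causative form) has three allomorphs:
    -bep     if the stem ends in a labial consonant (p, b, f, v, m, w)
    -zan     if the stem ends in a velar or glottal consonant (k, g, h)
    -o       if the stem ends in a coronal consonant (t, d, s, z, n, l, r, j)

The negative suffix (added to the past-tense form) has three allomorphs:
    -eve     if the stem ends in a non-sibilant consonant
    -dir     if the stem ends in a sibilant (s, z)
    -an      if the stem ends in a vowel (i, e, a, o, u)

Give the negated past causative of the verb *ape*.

apenekzaneve

The last vowel of *ape* is /e/, which is a front vowel, so the causative suffix is -nek, giving *apenek*.
The causative form *apenek*: final consonant = /k/, velar/glottal → -zan → *apenekzan*.
Since the final sound of the past-tense form *apenekzan* is /n/ (a non-sibilant consonant), it takes -eve, giving *apenekzaneve*.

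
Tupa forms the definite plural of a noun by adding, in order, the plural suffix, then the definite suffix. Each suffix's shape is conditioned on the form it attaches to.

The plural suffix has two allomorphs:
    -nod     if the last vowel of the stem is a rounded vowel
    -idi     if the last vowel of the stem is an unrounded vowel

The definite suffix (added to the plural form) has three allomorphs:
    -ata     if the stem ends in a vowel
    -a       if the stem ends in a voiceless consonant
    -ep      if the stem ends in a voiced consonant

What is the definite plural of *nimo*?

*nimo* — last vowel /o/ (a rounded vowel) → -nod → *nimonod*.
The final sound of the plural form *nimonod* is /d/, which is a voiced consonant, so the definite suffix is -ep, giving *nimonodep*.

nimonodep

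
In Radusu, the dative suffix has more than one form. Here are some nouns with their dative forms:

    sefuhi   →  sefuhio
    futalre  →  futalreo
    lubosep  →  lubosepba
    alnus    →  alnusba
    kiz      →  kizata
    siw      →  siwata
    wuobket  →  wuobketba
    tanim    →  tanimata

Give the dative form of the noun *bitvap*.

The alternation tracks the final sound of the stem — -ba when the stem ends in a voiceless consonant (*lubosep*, *alnus*, *wuobket*); -ata when the stem ends in a voiced consonant (*kiz*, *siw*, *tanim*); -o when the stem ends in a vowel (*sefuhi*, *futalre*).
*bitvap*: final sound = /p/, a voiceless consonant → -ba → *bitvapba*.

bitvapba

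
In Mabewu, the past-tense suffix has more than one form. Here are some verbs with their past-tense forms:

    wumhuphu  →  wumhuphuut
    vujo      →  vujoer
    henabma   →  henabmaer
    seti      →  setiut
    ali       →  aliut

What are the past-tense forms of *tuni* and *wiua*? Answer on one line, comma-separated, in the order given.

The pattern is height harmony: -ut when the last vowel of the stem is a high vowel (*wumhuphu*, *seti*, *ali*); -er when the last vowel of the stem is a non-high vowel (*vujo*, *henabma*).
Since the last vowel of *tuni* is /i/ (a high vowel), it takes -ut, giving *tuniut*.
*wiua*: last vowel = /a/, a non-high vowel → -er → *wiuaer*.

tuniut, wiuaer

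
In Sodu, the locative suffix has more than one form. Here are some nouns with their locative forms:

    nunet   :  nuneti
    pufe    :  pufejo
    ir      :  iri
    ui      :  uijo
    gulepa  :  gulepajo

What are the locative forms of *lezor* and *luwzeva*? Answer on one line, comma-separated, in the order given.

lezori, luwzevajo

Looking at the final sound of each stem: -i when the stem ends in a consonant (*nunet*, *ir*); -jo when the stem ends in a vowel (*pufe*, *ui*, *gulepa*).
Since the final sound of *lezor* is /r/ (a consonant), it takes -i, giving *lezori*.
*luwzeva*: final sound = /a/, a vowel → -jo → *luwzevajo*.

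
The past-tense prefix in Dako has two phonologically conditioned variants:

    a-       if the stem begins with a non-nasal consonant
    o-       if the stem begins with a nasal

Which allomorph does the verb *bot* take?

a-

*bot* — first consonant /b/ (non-nasal) → a-.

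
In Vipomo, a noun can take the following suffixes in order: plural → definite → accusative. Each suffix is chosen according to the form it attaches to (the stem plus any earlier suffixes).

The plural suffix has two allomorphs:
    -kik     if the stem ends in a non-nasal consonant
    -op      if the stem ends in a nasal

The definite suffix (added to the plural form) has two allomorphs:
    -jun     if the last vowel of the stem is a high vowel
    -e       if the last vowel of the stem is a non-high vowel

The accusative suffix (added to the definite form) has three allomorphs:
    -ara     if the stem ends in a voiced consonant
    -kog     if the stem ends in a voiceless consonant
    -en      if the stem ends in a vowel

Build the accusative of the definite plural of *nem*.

nemopeen

The final consonant of *nem* is /m/, which is a nasal, so the plural suffix is -op, giving *nemop*.
The last vowel of the plural form *nemop* is /o/, which is a non-high vowel, so the definite suffix is -e, giving *nemope*.
The definite form *nemope* — final sound /e/ (a vowel) → -en → *nemopeen*.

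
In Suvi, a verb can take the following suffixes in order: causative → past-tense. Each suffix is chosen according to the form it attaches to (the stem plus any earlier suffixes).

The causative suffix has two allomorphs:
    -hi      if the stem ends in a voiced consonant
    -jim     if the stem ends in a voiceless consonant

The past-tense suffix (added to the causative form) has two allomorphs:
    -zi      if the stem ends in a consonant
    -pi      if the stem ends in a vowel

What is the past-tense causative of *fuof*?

*fuof* — final consonant /f/ (voiceless) → -jim → *fuofjim*.
The final sound of the causative form *fuofjim* is /m/, which is a consonant, so the past-tense suffix is -zi, giving *fuofjimzi*.

fuofjimzi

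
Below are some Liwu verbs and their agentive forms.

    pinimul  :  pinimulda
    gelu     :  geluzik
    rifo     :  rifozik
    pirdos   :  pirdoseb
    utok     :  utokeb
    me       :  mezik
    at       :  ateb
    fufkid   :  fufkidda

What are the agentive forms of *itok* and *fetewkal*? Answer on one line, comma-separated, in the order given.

itokeb, fetewkalda

The pattern is voicing of the final sound: -eb when the stem ends in a voiceless consonant (*pirdos*, *utok*, *at*); -da when the stem ends in a voiced consonant (*pinimul*, *fufkid*); -zik when the stem ends in a vowel (*gelu*, *rifo*, *me*).
*itok*: final sound = /k/, a voiceless consonant → -eb → *itokeb*.
*fetewkal*: final sound = /l/, a voiced consonant → -da → *fetewkalda*.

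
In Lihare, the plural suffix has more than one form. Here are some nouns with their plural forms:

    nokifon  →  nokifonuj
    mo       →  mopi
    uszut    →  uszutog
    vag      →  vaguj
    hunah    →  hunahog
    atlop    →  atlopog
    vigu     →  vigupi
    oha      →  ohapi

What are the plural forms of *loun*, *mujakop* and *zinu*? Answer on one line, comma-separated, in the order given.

lounuj, mujakopog, zinupi

The alternation tracks the final sound of the stem — -og when the stem ends in a voiceless consonant (*uszut*, *hunah*, *atlop*); -uj when the stem ends in a voiced consonant (*nokifon*, *vag*); -pi when the stem ends in a vowel (*mo*, *vigu*, *oha*).
Since the final sound of *loun* is /n/ (a voiced consonant), it takes -uj, giving *lounuj*.
The final sound of *mujakop* is /p/, which is a voiceless consonant, so the suffix is -og, giving *mujakopog*.
Since the final sound of *zinu* is /u/ (a vowel), it takes -pi, giving *zinupi*.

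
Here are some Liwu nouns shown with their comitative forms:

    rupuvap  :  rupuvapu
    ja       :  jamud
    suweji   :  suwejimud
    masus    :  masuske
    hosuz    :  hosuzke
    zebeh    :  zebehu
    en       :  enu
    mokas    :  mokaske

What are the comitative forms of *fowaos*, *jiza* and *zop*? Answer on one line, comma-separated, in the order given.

fowaoske, jizamud, zopu

The pattern is sibilance of the final sound: -ke when the stem ends in a sibilant (*masus*, *hosuz*, *mokas*); -u when the stem ends in a non-sibilant consonant (*rupuvap*, *zebeh*, *en*); -mud when the stem ends in a vowel (*ja*, *suweji*).
The final sound of *fowaos* is /s/, which is a sibilant, so the suffix is -ke, giving *fowaoske*.
*jiza*: final sound = /a/, a vowel → -mud → *jizamud*.
*zop*: final sound = /p/, a non-sibilant consonant → -u → *zopu*.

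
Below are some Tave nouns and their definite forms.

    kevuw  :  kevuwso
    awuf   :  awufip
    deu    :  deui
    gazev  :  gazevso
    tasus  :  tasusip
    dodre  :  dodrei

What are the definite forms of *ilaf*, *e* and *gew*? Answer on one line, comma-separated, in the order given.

The pattern is voicing of the final sound: -ip when the stem ends in a voiceless consonant (*awuf*, *tasus*); -so when the stem ends in a voiced consonant (*kevuw*, *gazev*); -i when the stem ends in a vowel (*deu*, *dodre*).
Since the final sound of *ilaf* is /f/ (a voiceless consonant), it takes -ip, giving *ilafip*.
The final sound of *e* is /e/, which is a vowel, so the suffix is -i, giving *ei*.
*gew* — final sound /w/ (a voiced consonant) → -so → *gewso*.

ilafip, ei, gewso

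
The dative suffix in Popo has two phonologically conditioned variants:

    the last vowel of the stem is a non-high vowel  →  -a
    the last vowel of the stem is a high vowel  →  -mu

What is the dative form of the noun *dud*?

*dud* — last vowel /u/ (a high vowel) → -mu → *dudmu*.

dudmu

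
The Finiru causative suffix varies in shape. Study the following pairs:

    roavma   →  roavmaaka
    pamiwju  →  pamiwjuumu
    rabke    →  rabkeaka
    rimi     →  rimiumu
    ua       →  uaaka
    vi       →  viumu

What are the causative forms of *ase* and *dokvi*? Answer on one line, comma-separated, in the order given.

aseaka, dokviumu

Looking at the last vowel of each stem: -umu when the last vowel of the stem is a high vowel (*pamiwju*, *rimi*, *vi*); -aka when the last vowel of the stem is a non-high vowel (*roavma*, *rabke*, *ua*).
*ase*: last vowel = /e/, a non-high vowel → -aka → *aseaka*.
The last vowel of *dokvi* is /i/, which is a high vowel, so the suffix is -umu, giving *dokviumu*.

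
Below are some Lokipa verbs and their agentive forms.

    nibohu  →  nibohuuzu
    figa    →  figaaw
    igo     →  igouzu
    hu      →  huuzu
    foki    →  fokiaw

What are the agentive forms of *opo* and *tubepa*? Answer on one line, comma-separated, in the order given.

The pattern is rounding harmony: -uzu when the last vowel of the stem is a rounded vowel (*nibohu*, *igo*, *hu*); -aw when the last vowel of the stem is an unrounded vowel (*figa*, *foki*).
*opo*: last vowel = /o/, a rounded vowel → -uzu → *opouzu*.
*tubepa* — last vowel /a/ (an unrounded vowel) → -aw → *tubepaaw*.

opouzu, tubepaaw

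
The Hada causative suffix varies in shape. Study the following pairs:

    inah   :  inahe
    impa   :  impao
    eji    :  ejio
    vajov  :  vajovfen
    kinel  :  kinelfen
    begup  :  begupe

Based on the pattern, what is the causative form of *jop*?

The pattern is voicing of the final sound: -e when the stem ends in a voiceless consonant (*inah*, *begup*); -fen when the stem ends in a voiced consonant (*vajov*, *kinel*); -o when the stem ends in a vowel (*impa*, *eji*).
Since the final sound of *jop* is /p/ (a voiceless consonant), it takes -e, giving *jope*.

jope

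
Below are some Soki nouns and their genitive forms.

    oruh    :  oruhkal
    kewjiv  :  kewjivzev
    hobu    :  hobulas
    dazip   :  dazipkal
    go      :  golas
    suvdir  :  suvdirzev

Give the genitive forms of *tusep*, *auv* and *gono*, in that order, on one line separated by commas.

tusepkal, auvzev, gonolas

The alternation tracks the final sound of the stem — -kal when the stem ends in a voiceless consonant (*oruh*, *dazip*); -zev when the stem ends in a voiced consonant (*kewjiv*, *suvdir*); -las when the stem ends in a vowel (*hobu*, *go*).
Since the final sound of *tusep* is /p/ (a voiceless consonant), it takes -kal, giving *tusepkal*.
The final sound of *auv* is /v/, which is a voiced consonant, so the suffix is -zev, giving *auvzev*.
Since the final sound of *gono* is /o/ (a vowel), it takes -las, giving *gonolas*.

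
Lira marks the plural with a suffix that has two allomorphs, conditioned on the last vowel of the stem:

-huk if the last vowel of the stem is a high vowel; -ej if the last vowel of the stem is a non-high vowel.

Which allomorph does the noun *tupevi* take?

-huk

Since the last vowel of *tupevi* is /i/ (a high vowel), it takes -huk.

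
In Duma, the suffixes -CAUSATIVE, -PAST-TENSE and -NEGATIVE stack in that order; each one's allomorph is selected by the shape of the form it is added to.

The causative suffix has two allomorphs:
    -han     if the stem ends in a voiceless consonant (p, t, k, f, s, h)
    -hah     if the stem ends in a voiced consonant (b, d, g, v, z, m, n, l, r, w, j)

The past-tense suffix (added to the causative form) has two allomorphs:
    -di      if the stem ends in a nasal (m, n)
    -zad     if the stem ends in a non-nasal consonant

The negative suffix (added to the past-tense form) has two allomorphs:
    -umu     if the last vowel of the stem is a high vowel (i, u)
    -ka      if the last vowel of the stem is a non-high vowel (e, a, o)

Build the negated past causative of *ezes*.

ezeshandiumu

Since the final consonant of *ezes* is /s/ (voiceless), it takes -han, giving *ezeshan*.
The causative form *ezeshan* — final consonant /n/ (a nasal) → -di → *ezeshandi*.
Since the last vowel of the past-tense form *ezeshandi* is /i/ (a high vowel), it takes -umu, giving *ezeshandiumu*.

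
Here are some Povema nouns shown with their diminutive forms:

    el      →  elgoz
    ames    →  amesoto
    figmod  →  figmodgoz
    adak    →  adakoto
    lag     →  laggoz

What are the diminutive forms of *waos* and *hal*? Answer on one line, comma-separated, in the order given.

waosoto, halgoz

The alternation tracks the final consonant of the stem — -oto when the stem ends in a voiceless consonant (*ames*, *adak*); -goz when the stem ends in a voiced consonant (*el*, *figmod*, *lag*).
Since the final consonant of *waos* is /s/ (voiceless), it takes -oto, giving *waosoto*.
Since the final consonant of *hal* is /l/ (voiced), it takes -goz, giving *halgoz*.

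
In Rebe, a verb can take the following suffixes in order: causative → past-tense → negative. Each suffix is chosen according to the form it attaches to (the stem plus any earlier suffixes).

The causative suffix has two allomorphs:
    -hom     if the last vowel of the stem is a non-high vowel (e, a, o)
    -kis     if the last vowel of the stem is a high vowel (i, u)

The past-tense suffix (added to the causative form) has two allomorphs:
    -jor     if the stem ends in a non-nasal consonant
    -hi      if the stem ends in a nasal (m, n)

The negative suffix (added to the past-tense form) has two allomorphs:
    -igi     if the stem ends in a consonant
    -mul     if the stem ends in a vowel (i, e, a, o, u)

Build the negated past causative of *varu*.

varukisjorigi

Since the last vowel of *varu* is /u/ (a high vowel), it takes -kis, giving *varukis*.
Since the final consonant of the causative form *varukis* is /s/ (non-nasal), it takes -jor, giving *varukisjor*.
Since the final sound of the past-tense form *varukisjor* is /r/ (a consonant), it takes -igi, giving *varukisjorigi*.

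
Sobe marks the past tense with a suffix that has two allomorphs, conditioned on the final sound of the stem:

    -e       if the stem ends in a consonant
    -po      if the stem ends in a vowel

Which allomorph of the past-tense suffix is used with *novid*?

*novid* — final sound /d/ (a consonant) → -e.

-e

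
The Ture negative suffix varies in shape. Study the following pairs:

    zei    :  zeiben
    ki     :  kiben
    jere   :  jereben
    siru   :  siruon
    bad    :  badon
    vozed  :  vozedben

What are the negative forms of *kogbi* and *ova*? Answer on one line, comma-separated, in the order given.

The pattern is front/back vowel harmony: -ben when the last vowel of the stem is a front vowel (*zei*, *ki*, *jere*, *vozed*); -on when the last vowel of the stem is a back vowel (*siru*, *bad*).
*kogbi* — last vowel /i/ (a front vowel) → -ben → *kogbiben*.
The last vowel of *ova* is /a/, which is a back vowel, so the suffix is -on, giving *ovaon*.

kogbiben, ovaon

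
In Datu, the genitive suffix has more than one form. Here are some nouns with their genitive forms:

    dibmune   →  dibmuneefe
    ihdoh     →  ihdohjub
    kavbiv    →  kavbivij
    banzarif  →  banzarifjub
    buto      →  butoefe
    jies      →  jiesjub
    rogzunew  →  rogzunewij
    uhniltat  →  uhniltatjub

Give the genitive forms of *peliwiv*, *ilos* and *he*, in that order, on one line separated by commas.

peliwivij, ilosjub, heefe

The pattern is voicing of the final sound: -jub when the stem ends in a voiceless consonant (*ihdoh*, *banzarif*, *jies*, *uhniltat*); -ij when the stem ends in a voiced consonant (*kavbiv*, *rogzunew*); -efe when the stem ends in a vowel (*dibmune*, *buto*).
*peliwiv* — final sound /v/ (a voiced consonant) → -ij → *peliwivij*.
*ilos* — final sound /s/ (a voiceless consonant) → -jub → *ilosjub*.
*he* — final sound /e/ (a vowel) → -efe → *heefe*.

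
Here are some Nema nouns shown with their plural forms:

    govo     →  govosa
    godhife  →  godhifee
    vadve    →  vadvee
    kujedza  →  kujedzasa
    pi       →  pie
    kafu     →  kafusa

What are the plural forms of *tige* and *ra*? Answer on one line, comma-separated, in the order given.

The alternation tracks the last vowel of the stem — -e when the last vowel of the stem is a front vowel (*godhife*, *vadve*, *pi*); -sa when the last vowel of the stem is a back vowel (*govo*, *kujedza*, *kafu*).
*tige* — last vowel /e/ (a front vowel) → -e → *tigee*.
The last vowel of *ra* is /a/, which is a back vowel, so the suffix is -sa, giving *rasa*.

tigee, rasa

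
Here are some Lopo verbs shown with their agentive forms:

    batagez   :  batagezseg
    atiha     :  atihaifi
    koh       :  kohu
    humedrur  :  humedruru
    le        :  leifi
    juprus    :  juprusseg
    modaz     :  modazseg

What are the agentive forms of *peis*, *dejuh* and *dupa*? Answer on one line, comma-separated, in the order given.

peisseg, dejuhu, dupaifi

The suffix is conditioned by the final sound: -seg when the stem ends in a sibilant (*batagez*, *juprus*, *modaz*); -u when the stem ends in a non-sibilant consonant (*koh*, *humedrur*); -ifi when the stem ends in a vowel (*atiha*, *le*).
The final sound of *peis* is /s/, which is a sibilant, so the suffix is -seg, giving *peisseg*.
*dejuh* — final sound /h/ (a non-sibilant consonant) → -u → *dejuhu*.
The final sound of *dupa* is /a/, which is a vowel, so the suffix is -ifi, giving *dupaifi*.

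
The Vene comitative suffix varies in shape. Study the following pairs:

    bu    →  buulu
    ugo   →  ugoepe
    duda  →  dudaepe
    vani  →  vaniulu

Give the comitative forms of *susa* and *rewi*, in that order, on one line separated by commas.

The suffix is conditioned by the last vowel: -ulu when the last vowel of the stem is a high vowel (*bu*, *vani*); -epe when the last vowel of the stem is a non-high vowel (*ugo*, *duda*).
*susa*: last vowel = /a/, a non-high vowel → -epe → *susaepe*.
*rewi*: last vowel = /i/, a high vowel → -ulu → *rewiulu*.

susaepe, rewiulu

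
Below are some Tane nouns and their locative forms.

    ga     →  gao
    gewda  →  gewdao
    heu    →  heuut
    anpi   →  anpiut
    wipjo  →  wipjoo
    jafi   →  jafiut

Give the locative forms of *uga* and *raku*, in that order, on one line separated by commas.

ugao, rakuut

The suffix is conditioned by the last vowel: -ut when the last vowel of the stem is a high vowel (*heu*, *anpi*, *jafi*); -o when the last vowel of the stem is a non-high vowel (*ga*, *gewda*, *wipjo*).
Since the last vowel of *uga* is /a/ (a non-high vowel), it takes -o, giving *ugao*.
*raku* — last vowel /u/ (a high vowel) → -ut → *rakuut*.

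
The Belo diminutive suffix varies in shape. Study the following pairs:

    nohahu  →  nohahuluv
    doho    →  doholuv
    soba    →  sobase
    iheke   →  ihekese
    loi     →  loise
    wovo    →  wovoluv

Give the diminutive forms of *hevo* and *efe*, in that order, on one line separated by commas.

hevoluv, efese

The alternation tracks the last vowel of the stem — -luv when the last vowel of the stem is a rounded vowel (*nohahu*, *doho*, *wovo*); -se when the last vowel of the stem is an unrounded vowel (*soba*, *iheke*, *loi*).
*hevo* — last vowel /o/ (a rounded vowel) → -luv → *hevoluv*.
*efe*: last vowel = /e/, an unrounded vowel → -se → *efese*.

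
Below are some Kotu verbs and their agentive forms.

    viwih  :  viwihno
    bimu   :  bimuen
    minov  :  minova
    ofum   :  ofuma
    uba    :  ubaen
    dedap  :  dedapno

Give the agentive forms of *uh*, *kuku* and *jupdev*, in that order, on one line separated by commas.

The alternation tracks the final sound of the stem — -no when the stem ends in a voiceless consonant (*viwih*, *dedap*); -a when the stem ends in a voiced consonant (*minov*, *ofum*); -en when the stem ends in a vowel (*bimu*, *uba*).
The final sound of *uh* is /h/, which is a voiceless consonant, so the suffix is -no, giving *uhno*.
Since the final sound of *kuku* is /u/ (a vowel), it takes -en, giving *kukuen*.
The final sound of *jupdev* is /v/, which is a voiced consonant, so the suffix is -a, giving *jupdeva*.

uhno, kukuen, jupdeva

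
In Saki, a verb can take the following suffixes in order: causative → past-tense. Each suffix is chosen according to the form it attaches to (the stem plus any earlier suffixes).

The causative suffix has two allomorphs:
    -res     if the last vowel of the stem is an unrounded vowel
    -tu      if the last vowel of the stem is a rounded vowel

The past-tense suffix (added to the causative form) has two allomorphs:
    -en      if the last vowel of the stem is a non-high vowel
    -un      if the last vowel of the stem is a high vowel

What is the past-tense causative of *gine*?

gineresen

*gine* — last vowel /e/ (an unrounded vowel) → -res → *gineres*.
Since the last vowel of the causative form *gineres* is /e/ (a non-high vowel), it takes -en, giving *gineresen*.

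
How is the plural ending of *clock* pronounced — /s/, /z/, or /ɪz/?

The stem *clock* ends in a voiceless non-sibilant consonant.
The plural suffix surfaces as /ɪz/ after sibilants, /s/ after other voiceless consonants, and /z/ after other voiced sounds.
So the plural -s on *clock* is pronounced /s/.

/s/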